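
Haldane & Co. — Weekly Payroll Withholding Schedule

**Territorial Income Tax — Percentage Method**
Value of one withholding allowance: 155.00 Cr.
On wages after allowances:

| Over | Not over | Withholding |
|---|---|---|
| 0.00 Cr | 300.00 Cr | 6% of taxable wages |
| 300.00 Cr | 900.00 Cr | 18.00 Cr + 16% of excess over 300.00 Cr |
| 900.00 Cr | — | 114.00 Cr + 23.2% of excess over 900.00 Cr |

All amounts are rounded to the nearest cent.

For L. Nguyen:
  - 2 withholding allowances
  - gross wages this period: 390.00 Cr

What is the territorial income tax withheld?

4.80 Cr

Territorial Income Tax: taxable = 390.00 Cr − 2×155.00 Cr = 80.00 Cr
  6% × 80.00 Cr = 4.80 Cr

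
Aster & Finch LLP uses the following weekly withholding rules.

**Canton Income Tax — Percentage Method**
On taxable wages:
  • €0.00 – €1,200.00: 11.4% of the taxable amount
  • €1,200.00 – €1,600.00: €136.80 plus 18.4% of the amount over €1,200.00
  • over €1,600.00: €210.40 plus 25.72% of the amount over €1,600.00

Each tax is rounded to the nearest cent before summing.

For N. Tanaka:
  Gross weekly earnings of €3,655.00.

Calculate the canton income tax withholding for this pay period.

Canton Income Tax: taxable = €3,655.00
  €210.40 + 25.72% × (€3,655.00 − €1,600.00) = €210.40 + 25.72% × €2,055.00 = €738.95

€738.95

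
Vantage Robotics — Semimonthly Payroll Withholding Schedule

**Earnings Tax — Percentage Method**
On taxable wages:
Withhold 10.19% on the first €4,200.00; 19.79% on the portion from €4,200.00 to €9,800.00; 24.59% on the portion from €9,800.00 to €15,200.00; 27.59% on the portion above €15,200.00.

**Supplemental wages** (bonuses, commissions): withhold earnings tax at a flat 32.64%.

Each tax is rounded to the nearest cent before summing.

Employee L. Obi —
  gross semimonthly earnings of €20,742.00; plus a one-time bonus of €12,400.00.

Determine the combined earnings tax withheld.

€8,440.48

Earnings Tax: taxable = €20,742.00
  €2,864.08 + 27.59% × (€20,742.00 − €15,200.00) = €2,864.08 + 27.59% × €5,542.00 = €4,393.12
Supplemental (32.64% flat on bonus): 32.64% × €12,400.00 = €4,047.36
Total earnings tax: €4,393.12 + €4,047.36 = €8,440.48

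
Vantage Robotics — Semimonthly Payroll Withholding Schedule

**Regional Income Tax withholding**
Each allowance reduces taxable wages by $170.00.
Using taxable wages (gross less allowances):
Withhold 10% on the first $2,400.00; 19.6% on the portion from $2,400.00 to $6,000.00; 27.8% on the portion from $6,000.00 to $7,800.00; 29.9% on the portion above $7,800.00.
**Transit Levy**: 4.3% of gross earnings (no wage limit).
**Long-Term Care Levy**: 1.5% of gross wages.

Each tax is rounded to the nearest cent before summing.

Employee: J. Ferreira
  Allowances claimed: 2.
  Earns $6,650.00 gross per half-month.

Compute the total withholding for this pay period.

$1,417.48

Regional Income Tax: taxable = $6,650.00 − 2×$170.00 = $6,310.00
  $945.60 + 27.8% × ($6,310.00 − $6,000.00) = $945.60 + 27.8% × $310.00 = $1,031.78
Transit Levy: 4.3% × $6,650.00 = $285.95
Long-Term Care Levy: 1.5% × $6,650.00 = $99.75
Total: $1,031.78 + $285.95 + $99.75 = $1,417.48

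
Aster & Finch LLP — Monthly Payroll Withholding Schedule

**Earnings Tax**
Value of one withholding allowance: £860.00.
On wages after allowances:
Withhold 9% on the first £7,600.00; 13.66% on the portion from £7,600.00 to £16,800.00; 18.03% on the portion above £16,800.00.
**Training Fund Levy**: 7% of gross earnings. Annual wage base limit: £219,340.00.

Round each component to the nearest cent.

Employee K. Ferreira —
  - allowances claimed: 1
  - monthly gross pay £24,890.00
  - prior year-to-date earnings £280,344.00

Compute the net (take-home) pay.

£21,645.71

Earnings Tax: taxable = £24,890.00 − 1×£860.00 = £24,030.00
  £1,940.72 + 18.03% × (£24,030.00 − £16,800.00) = £1,940.72 + 18.03% × £7,230.00 = £3,244.29
Training Fund Levy: YTD £280,344.00 ≥ cap £219,340.00 → £0.00
Total withheld: £3,244.29 + £0.00 = £3,244.29
Net pay: £24,890.00 − £3,244.29 = £21,645.71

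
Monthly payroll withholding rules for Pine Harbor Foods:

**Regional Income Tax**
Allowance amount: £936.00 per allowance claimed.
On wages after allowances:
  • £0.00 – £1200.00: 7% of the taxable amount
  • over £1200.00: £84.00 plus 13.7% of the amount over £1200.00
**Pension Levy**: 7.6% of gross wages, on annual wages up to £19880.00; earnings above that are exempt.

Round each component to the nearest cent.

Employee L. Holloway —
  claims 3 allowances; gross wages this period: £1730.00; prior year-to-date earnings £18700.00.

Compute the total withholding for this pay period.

Regional Income Tax: taxable = £1730.00 − 3×£936.00 = £-1078.00
  Taxable ≤ 0 → £0.00
Pension Levy: cap £19880.00 − YTD £18700.00 = £1180.00 subject; 7.6% × £1180.00 = £89.68
Total: £0.00 + £89.68 = £89.68

£89.68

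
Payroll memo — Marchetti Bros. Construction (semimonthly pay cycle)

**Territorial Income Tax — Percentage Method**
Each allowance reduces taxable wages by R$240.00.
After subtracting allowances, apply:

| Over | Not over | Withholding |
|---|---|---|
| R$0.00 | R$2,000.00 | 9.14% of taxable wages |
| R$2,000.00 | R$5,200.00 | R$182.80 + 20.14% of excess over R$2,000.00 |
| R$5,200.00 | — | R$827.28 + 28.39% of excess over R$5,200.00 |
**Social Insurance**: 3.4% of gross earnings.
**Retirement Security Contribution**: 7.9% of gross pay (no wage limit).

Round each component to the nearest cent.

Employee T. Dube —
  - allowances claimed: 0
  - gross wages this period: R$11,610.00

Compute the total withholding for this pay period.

R$3,959.01

Territorial Income Tax: taxable = R$11,610.00
  R$827.28 + 28.39% × (R$11,610.00 − R$5,200.00) = R$827.28 + 28.39% × R$6,410.00 = R$2,647.08
Social Insurance: 3.4% × R$11,610.00 = R$394.74
Retirement Security Contribution: 7.9% × R$11,610.00 = R$917.19
Total: R$2,647.08 + R$394.74 + R$917.19 = R$3,959.01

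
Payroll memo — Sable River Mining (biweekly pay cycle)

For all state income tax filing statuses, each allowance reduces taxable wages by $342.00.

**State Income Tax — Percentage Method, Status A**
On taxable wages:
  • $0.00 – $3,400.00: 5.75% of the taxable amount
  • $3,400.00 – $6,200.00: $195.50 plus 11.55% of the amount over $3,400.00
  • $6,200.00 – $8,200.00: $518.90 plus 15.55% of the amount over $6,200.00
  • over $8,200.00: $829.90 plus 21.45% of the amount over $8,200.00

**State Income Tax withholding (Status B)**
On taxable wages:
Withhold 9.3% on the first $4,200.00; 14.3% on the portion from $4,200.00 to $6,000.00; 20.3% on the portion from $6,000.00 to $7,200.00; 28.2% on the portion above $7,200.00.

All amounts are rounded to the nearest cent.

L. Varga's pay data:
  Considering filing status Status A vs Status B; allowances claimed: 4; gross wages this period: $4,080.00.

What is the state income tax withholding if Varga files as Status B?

State Income Tax (Status B): taxable = $4,080.00 − 4×$342.00 = $2,712.00
  9.3% × $2,712.00 = $252.22

$252.22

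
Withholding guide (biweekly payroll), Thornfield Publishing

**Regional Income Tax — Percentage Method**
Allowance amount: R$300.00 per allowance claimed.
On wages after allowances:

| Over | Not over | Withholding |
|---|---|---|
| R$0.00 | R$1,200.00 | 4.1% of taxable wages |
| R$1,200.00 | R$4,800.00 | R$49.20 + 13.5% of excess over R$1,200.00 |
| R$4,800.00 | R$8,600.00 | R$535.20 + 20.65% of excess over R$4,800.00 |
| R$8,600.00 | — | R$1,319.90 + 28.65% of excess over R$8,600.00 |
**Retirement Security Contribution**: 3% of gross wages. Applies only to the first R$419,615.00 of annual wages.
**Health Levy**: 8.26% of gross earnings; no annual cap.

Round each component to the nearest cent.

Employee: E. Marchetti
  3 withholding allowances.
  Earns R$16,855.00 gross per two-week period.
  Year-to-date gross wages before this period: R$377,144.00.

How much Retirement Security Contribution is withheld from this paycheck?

Retirement Security Contribution: 3% × R$16,855.00 = R$505.65

R$505.65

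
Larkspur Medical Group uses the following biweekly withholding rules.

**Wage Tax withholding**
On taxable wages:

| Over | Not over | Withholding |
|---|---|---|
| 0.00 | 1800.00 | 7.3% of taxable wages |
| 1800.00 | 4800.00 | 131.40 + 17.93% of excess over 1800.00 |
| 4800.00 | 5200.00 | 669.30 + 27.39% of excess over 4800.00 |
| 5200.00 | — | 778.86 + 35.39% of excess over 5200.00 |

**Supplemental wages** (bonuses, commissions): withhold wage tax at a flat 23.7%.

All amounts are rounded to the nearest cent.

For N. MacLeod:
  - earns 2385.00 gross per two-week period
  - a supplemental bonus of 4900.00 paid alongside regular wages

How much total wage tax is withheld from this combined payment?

Wage Tax: taxable = 2385.00
  131.40 + 17.93% × (2385.00 − 1800.00) = 131.40 + 17.93% × 585.00 = 236.29
Supplemental (23.7% flat on bonus): 23.7% × 4900.00 = 1161.30
Total wage tax: 236.29 + 1161.30 = 1397.59

1397.59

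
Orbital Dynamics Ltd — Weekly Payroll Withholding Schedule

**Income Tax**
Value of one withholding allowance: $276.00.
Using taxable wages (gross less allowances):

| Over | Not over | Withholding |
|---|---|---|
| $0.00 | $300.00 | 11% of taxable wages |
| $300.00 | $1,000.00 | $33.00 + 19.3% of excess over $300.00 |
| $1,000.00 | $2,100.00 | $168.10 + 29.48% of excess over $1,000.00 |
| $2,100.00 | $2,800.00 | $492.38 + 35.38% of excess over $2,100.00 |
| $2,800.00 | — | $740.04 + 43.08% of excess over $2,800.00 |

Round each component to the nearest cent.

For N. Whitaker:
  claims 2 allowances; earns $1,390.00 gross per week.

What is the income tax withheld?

$136.83

Income Tax: taxable = $1,390.00 − 2×$276.00 = $838.00
  $33.00 + 19.3% × ($838.00 − $300.00) = $33.00 + 19.3% × $538.00 = $136.83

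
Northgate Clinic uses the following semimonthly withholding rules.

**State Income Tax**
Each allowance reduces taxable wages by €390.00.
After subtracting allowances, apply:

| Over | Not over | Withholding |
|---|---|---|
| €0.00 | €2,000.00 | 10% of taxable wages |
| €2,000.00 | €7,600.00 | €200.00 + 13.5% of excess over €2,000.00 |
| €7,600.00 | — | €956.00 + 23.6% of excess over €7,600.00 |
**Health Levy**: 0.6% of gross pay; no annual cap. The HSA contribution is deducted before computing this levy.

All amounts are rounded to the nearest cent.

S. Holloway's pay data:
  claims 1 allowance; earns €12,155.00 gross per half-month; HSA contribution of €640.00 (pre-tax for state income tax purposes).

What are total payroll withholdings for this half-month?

€1,856.99

State Income Tax: taxable = €12,155.00 − €640.00 − 1×€390.00 = €11,125.00
  €956.00 + 23.6% × (€11,125.00 − €7,600.00) = €956.00 + 23.6% × €3,525.00 = €1,787.90
Health Levy: 0.6% × €11,515.00 = €69.09
Total: €1,787.90 + €69.09 = €1,856.99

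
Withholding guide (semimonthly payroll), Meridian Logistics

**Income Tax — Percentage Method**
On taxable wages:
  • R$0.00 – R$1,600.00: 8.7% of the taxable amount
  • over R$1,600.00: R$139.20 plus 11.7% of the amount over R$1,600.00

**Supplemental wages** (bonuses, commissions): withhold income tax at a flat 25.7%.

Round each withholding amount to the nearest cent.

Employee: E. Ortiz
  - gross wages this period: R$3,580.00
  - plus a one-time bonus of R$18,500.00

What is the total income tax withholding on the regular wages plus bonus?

R$5,125.36

Income Tax: taxable = R$3,580.00
  R$139.20 + 11.7% × (R$3,580.00 − R$1,600.00) = R$139.20 + 11.7% × R$1,980.00 = R$370.86
Supplemental (25.7% flat on bonus): 25.7% × R$18,500.00 = R$4,754.50
Total income tax: R$370.86 + R$4,754.50 = R$5,125.36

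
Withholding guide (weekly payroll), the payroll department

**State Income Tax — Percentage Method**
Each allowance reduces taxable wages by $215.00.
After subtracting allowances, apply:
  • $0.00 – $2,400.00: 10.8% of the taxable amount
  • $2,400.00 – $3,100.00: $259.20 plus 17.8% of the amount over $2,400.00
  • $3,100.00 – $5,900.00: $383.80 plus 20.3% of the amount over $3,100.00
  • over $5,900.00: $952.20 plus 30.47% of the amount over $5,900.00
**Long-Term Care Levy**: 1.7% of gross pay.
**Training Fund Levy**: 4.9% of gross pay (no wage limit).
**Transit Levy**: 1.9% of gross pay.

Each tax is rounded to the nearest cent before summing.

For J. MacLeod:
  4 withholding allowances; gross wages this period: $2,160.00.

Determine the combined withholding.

State Income Tax: taxable = $2,160.00 − 4×$215.00 = $1,300.00
  10.8% × $1,300.00 = $140.40
Long-Term Care Levy: 1.7% × $2,160.00 = $36.72
Training Fund Levy: 4.9% × $2,160.00 = $105.84
Transit Levy: 1.9% × $2,160.00 = $41.04
Total: $140.40 + $36.72 + $105.84 + $41.04 = $324.00

$324.00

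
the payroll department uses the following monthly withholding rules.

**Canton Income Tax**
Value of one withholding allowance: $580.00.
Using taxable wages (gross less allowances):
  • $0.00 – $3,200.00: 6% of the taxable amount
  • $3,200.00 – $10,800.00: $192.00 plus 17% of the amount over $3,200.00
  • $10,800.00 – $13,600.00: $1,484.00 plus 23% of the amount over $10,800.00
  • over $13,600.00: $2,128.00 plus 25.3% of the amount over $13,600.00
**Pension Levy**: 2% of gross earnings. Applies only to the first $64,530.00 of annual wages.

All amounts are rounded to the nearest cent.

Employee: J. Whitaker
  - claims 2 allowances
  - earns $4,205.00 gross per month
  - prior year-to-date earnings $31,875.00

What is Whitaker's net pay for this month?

$3,938.20

Canton Income Tax: taxable = $4,205.00 − 2×$580.00 = $3,045.00
  6% × $3,045.00 = $182.70
Pension Levy: 2% × $4,205.00 = $84.10
Total withheld: $182.70 + $84.10 = $266.80
Net pay: $4,205.00 − $266.80 = $3,938.20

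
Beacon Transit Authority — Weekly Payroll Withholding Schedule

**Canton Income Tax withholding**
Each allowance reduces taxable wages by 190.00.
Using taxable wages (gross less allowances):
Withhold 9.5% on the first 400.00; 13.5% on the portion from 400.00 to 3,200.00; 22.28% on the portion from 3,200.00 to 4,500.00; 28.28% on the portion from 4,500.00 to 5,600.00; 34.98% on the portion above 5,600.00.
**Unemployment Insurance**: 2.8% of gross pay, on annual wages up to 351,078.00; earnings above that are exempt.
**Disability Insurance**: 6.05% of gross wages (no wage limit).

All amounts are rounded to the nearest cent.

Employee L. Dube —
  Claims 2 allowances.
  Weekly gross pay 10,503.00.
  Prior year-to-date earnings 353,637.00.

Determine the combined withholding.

Canton Income Tax: taxable = 10,503.00 − 2×190.00 = 10,123.00
  1,016.72 + 34.98% × (10,123.00 − 5,600.00) = 1,016.72 + 34.98% × 4,523.00 = 2,598.87
Unemployment Insurance: YTD 353,637.00 ≥ cap 351,078.00 → 0.00
Disability Insurance: 6.05% × 10,503.00 = 635.43
Total: 2,598.87 + 0.00 + 635.43 = 3,234.30

3,234.30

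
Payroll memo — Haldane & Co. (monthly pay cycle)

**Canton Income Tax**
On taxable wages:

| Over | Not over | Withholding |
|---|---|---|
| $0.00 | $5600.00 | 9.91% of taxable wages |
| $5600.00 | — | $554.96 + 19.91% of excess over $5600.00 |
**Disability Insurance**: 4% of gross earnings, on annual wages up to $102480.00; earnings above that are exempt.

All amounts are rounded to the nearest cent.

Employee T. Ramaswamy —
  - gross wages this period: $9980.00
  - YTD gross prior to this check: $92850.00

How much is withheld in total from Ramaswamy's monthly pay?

Canton Income Tax: taxable = $9980.00
  $554.96 + 19.91% × ($9980.00 − $5600.00) = $554.96 + 19.91% × $4380.00 = $1427.02
Disability Insurance: cap $102480.00 − YTD $92850.00 = $9630.00 subject; 4% × $9630.00 = $385.20
Total: $1427.02 + $385.20 = $1812.22

$1812.22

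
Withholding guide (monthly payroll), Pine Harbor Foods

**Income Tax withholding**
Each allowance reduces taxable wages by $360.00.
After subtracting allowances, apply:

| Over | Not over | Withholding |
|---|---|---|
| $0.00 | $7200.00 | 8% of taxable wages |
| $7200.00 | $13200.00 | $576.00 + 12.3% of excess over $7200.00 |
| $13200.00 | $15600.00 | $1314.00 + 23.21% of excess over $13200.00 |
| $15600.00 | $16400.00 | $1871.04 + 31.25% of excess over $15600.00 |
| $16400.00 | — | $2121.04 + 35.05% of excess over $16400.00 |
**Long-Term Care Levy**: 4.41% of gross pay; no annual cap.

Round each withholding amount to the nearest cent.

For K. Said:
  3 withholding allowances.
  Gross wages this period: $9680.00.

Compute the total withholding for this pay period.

$1175.09

Income Tax: taxable = $9680.00 − 3×$360.00 = $8600.00
  $576.00 + 12.3% × ($8600.00 − $7200.00) = $576.00 + 12.3% × $1400.00 = $748.20
Long-Term Care Levy: 4.41% × $9680.00 = $426.89
Total: $748.20 + $426.89 = $1175.09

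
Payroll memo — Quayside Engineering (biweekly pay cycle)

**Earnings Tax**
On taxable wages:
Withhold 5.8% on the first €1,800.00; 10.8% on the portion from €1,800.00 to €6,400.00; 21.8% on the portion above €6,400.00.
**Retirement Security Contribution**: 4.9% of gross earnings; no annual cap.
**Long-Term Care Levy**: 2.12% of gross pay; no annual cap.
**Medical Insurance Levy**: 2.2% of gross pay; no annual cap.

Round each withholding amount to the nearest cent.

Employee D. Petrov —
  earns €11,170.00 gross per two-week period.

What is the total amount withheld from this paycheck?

Earnings Tax: taxable = €11,170.00
  €601.20 + 21.8% × (€11,170.00 − €6,400.00) = €601.20 + 21.8% × €4,770.00 = €1,641.06
Retirement Security Contribution: 4.9% × €11,170.00 = €547.33
Long-Term Care Levy: 2.12% × €11,170.00 = €236.80
Medical Insurance Levy: 2.2% × €11,170.00 = €245.74
Total: €1,641.06 + €547.33 + €236.80 + €245.74 = €2,670.93

€2,670.93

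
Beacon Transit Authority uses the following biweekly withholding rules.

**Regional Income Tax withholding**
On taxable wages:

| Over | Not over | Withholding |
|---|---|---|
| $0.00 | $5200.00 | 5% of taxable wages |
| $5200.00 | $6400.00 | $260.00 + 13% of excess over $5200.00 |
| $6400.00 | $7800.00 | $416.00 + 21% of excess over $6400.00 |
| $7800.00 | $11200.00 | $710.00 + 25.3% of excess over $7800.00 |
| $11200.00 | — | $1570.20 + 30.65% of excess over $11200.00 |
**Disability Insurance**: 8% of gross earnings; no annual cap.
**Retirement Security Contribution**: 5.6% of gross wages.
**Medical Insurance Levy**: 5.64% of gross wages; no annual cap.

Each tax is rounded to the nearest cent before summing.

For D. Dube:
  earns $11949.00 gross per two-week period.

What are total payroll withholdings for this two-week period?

$4098.75

Regional Income Tax: taxable = $11949.00
  $1570.20 + 30.65% × ($11949.00 − $11200.00) = $1570.20 + 30.65% × $749.00 = $1799.77
Disability Insurance: 8% × $11949.00 = $955.92
Retirement Security Contribution: 5.6% × $11949.00 = $669.14
Medical Insurance Levy: 5.64% × $11949.00 = $673.92
Total: $1799.77 + $955.92 + $669.14 + $673.92 = $4098.75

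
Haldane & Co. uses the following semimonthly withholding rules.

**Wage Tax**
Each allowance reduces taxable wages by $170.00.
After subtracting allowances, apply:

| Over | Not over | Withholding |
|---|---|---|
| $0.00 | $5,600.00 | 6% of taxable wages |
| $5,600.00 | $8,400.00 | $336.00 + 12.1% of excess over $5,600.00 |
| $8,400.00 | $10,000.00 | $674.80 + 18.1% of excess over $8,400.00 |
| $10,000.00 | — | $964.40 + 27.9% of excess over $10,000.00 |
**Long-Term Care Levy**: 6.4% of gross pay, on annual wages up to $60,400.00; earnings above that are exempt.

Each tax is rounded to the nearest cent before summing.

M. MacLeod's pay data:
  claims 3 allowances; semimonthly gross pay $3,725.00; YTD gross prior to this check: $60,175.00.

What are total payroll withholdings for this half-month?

$207.30

Wage Tax: taxable = $3,725.00 − 3×$170.00 = $3,215.00
  6% × $3,215.00 = $192.90
Long-Term Care Levy: cap $60,400.00 − YTD $60,175.00 = $225.00 subject; 6.4% × $225.00 = $14.40
Total: $192.90 + $14.40 = $207.30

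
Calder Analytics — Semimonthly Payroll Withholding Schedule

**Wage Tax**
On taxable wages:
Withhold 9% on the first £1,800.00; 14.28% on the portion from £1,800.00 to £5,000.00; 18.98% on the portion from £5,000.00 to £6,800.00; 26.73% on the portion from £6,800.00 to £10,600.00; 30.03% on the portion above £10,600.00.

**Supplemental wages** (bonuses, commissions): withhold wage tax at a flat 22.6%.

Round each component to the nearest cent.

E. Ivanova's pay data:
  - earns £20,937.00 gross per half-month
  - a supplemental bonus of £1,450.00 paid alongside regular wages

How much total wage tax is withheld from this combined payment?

Wage Tax: taxable = £20,937.00
  £1,976.34 + 30.03% × (£20,937.00 − £10,600.00) = £1,976.34 + 30.03% × £10,337.00 = £5,080.54
Supplemental (22.6% flat on bonus): 22.6% × £1,450.00 = £327.70
Total wage tax: £5,080.54 + £327.70 = £5,408.24

£5,408.24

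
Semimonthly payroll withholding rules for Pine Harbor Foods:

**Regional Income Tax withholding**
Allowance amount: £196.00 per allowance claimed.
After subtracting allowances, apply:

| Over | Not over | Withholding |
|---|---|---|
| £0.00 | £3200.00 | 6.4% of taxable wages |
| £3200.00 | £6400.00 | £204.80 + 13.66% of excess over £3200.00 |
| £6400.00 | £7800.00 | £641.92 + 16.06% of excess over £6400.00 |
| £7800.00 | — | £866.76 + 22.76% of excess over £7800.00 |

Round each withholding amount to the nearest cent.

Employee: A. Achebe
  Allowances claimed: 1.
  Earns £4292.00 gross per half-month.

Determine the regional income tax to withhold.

Regional Income Tax: taxable = £4292.00 − 1×£196.00 = £4096.00
  £204.80 + 13.66% × (£4096.00 − £3200.00) = £204.80 + 13.66% × £896.00 = £327.19

£327.19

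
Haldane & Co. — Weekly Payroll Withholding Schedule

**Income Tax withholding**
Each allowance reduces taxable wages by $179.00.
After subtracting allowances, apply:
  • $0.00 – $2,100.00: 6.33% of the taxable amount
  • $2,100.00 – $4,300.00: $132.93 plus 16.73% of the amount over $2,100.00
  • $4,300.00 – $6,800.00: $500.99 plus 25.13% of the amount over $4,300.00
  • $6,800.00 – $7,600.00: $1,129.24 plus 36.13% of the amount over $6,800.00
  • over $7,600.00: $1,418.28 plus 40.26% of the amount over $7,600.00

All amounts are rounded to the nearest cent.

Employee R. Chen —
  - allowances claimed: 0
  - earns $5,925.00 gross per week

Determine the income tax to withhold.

Income Tax: taxable = $5,925.00
  $500.99 + 25.13% × ($5,925.00 − $4,300.00) = $500.99 + 25.13% × $1,625.00 = $909.35

$909.35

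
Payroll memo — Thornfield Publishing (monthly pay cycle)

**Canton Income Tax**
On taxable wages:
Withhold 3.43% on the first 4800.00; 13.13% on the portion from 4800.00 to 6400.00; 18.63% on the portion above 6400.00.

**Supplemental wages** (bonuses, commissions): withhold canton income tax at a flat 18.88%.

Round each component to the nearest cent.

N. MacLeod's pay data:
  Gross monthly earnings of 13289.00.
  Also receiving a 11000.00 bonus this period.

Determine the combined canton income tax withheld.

Canton Income Tax: taxable = 13289.00
  374.72 + 18.63% × (13289.00 − 6400.00) = 374.72 + 18.63% × 6889.00 = 1658.14
Supplemental (18.88% flat on bonus): 18.88% × 11000.00 = 2076.80
Total canton income tax: 1658.14 + 2076.80 = 3734.94

3734.94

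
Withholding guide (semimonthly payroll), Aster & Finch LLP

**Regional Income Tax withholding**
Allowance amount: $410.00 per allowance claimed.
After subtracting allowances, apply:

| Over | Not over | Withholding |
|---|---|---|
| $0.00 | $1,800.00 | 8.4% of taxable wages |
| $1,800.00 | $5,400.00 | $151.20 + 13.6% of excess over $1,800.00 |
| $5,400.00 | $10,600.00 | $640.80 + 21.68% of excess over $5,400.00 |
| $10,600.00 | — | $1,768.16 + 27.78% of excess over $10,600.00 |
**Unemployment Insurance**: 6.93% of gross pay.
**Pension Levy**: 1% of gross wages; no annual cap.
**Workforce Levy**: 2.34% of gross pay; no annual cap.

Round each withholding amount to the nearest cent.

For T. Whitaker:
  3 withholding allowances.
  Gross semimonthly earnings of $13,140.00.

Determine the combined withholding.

Regional Income Tax: taxable = $13,140.00 − 3×$410.00 = $11,910.00
  $1,768.16 + 27.78% × ($11,910.00 − $10,600.00) = $1,768.16 + 27.78% × $1,310.00 = $2,132.08
Unemployment Insurance: 6.93% × $13,140.00 = $910.60
Pension Levy: 1% × $13,140.00 = $131.40
Workforce Levy: 2.34% × $13,140.00 = $307.48
Total: $2,132.08 + $910.60 + $131.40 + $307.48 = $3,481.56

$3,481.56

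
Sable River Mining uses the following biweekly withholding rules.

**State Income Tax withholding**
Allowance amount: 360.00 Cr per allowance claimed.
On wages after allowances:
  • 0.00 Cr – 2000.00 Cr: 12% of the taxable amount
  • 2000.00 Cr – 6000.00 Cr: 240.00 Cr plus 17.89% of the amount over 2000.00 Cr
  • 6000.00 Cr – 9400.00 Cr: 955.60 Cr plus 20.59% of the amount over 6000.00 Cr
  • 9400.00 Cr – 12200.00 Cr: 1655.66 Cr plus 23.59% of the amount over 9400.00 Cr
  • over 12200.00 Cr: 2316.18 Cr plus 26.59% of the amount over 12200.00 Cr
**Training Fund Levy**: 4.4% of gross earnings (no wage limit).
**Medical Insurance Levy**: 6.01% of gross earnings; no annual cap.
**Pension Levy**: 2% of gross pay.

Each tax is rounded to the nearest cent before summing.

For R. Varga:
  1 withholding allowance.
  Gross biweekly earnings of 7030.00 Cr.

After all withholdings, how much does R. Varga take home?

5064.03 Cr

State Income Tax: taxable = 7030.00 Cr − 1×360.00 Cr = 6670.00 Cr
  955.60 Cr + 20.59% × (6670.00 Cr − 6000.00 Cr) = 955.60 Cr + 20.59% × 670.00 Cr = 1093.55 Cr
Training Fund Levy: 4.4% × 7030.00 Cr = 309.32 Cr
Medical Insurance Levy: 6.01% × 7030.00 Cr = 422.50 Cr
Pension Levy: 2% × 7030.00 Cr = 140.60 Cr
Total withheld: 1093.55 Cr + 309.32 Cr + 422.50 Cr + 140.60 Cr = 1965.97 Cr
Net pay: 7030.00 Cr − 1965.97 Cr = 5064.03 Cr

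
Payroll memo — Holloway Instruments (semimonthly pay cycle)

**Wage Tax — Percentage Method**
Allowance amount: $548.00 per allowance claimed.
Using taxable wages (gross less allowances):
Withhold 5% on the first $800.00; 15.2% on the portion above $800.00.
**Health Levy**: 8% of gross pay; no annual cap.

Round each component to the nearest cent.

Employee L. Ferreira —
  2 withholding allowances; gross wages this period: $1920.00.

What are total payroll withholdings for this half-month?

$197.25

Wage Tax: taxable = $1920.00 − 2×$548.00 = $824.00
  $40.00 + 15.2% × ($824.00 − $800.00) = $40.00 + 15.2% × $24.00 = $43.65
Health Levy: 8% × $1920.00 = $153.60
Total: $43.65 + $153.60 = $197.25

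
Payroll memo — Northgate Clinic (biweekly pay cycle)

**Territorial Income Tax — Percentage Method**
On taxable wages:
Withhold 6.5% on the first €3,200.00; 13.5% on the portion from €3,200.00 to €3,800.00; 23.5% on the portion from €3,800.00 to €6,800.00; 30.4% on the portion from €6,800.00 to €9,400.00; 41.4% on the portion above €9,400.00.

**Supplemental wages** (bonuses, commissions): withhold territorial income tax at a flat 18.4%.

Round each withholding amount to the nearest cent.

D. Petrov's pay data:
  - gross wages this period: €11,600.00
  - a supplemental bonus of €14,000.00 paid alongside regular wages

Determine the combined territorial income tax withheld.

€5,271.20

Territorial Income Tax: taxable = €11,600.00
  €1,784.40 + 41.4% × (€11,600.00 − €9,400.00) = €1,784.40 + 41.4% × €2,200.00 = €2,695.20
Supplemental (18.4% flat on bonus): 18.4% × €14,000.00 = €2,576.00
Total territorial income tax: €2,695.20 + €2,576.00 = €5,271.20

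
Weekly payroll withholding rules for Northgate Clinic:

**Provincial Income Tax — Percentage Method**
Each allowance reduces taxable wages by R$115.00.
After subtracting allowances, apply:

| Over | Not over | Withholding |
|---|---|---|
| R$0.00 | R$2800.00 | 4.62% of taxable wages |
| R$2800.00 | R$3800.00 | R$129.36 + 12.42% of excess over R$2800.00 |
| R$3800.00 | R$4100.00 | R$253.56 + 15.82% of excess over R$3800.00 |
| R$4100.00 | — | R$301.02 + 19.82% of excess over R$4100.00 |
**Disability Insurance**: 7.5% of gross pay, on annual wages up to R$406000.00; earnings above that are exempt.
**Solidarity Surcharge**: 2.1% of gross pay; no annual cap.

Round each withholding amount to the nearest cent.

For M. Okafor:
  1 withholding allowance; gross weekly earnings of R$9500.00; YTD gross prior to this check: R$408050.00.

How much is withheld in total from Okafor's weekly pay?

R$1548.01

Provincial Income Tax: taxable = R$9500.00 − 1×R$115.00 = R$9385.00
  R$301.02 + 19.82% × (R$9385.00 − R$4100.00) = R$301.02 + 19.82% × R$5285.00 = R$1348.51
Disability Insurance: YTD R$408050.00 ≥ cap R$406000.00 → R$0.00
Solidarity Surcharge: 2.1% × R$9500.00 = R$199.50
Total: R$1348.51 + R$0.00 + R$199.50 = R$1548.01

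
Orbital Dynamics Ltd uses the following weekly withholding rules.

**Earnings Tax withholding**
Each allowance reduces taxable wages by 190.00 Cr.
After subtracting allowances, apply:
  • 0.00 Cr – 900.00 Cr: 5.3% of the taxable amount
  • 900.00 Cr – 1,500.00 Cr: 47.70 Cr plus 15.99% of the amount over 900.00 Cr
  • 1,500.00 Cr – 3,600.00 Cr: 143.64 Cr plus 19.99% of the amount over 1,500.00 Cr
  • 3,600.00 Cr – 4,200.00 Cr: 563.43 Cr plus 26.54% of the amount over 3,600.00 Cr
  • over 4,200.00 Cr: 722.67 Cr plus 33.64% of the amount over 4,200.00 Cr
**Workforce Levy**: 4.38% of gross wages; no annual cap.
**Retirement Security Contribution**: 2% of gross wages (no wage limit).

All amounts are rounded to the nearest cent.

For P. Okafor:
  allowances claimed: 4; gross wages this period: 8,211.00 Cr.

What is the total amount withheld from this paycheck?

Earnings Tax: taxable = 8,211.00 Cr − 4×190.00 Cr = 7,451.00 Cr
  722.67 Cr + 33.64% × (7,451.00 Cr − 4,200.00 Cr) = 722.67 Cr + 33.64% × 3,251.00 Cr = 1,816.31 Cr
Workforce Levy: 4.38% × 8,211.00 Cr = 359.64 Cr
Retirement Security Contribution: 2% × 8,211.00 Cr = 164.22 Cr
Total: 1,816.31 Cr + 359.64 Cr + 164.22 Cr = 2,340.17 Cr

2,340.17 Cr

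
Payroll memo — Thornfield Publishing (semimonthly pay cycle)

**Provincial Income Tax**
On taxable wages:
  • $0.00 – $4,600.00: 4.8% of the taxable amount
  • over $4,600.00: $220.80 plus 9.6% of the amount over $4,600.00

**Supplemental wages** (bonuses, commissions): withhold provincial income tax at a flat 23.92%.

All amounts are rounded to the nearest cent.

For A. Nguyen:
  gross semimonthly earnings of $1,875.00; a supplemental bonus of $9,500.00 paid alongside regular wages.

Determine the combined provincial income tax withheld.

$2,362.40

Provincial Income Tax: taxable = $1,875.00
  4.8% × $1,875.00 = $90.00
Supplemental (23.92% flat on bonus): 23.92% × $9,500.00 = $2,272.40
Total provincial income tax: $90.00 + $2,272.40 = $2,362.40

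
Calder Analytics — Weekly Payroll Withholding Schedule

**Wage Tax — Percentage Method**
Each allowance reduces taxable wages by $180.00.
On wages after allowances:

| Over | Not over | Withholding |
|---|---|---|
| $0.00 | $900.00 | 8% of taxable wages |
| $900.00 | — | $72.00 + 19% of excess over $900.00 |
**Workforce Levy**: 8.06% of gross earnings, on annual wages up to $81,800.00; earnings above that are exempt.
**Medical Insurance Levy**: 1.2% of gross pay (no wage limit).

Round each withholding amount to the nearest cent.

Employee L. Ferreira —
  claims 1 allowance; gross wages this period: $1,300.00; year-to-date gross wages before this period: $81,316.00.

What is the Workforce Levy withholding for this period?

Workforce Levy: cap $81,800.00 − YTD $81,316.00 = $484.00 subject; 8.06% × $484.00 = $39.01

$39.01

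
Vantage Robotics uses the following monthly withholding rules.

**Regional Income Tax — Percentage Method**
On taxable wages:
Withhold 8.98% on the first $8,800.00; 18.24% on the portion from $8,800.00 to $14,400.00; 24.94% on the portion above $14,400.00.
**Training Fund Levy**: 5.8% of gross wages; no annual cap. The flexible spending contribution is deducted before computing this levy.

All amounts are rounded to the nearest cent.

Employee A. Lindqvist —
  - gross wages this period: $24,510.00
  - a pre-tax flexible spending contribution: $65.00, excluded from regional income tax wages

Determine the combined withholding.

Regional Income Tax: taxable = $24,510.00 − $65.00 = $24,445.00
  $1,811.68 + 24.94% × ($24,445.00 − $14,400.00) = $1,811.68 + 24.94% × $10,045.00 = $4,316.90
Training Fund Levy: 5.8% × $24,445.00 = $1,417.81
Total: $4,316.90 + $1,417.81 = $5,734.71

$5,734.71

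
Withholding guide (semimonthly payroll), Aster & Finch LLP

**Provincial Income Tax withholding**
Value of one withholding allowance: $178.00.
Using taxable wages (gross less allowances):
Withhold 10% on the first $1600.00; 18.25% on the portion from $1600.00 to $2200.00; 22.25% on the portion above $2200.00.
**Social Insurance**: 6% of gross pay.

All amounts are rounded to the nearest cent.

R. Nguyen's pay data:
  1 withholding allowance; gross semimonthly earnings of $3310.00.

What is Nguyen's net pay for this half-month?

Provincial Income Tax: taxable = $3310.00 − 1×$178.00 = $3132.00
  $269.50 + 22.25% × ($3132.00 − $2200.00) = $269.50 + 22.25% × $932.00 = $476.87
Social Insurance: 6% × $3310.00 = $198.60
Total withheld: $476.87 + $198.60 = $675.47
Net pay: $3310.00 − $675.47 = $2634.53

$2634.53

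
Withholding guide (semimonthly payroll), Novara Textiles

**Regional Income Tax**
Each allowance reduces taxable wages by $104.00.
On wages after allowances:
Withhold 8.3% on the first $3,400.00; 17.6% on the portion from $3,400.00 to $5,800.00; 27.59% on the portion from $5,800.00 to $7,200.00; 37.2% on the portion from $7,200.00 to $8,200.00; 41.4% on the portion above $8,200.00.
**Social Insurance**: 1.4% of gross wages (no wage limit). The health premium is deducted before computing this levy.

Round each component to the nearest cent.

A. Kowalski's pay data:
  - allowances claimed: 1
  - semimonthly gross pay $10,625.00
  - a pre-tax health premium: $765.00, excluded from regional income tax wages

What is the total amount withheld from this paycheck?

Regional Income Tax: taxable = $10,625.00 − $765.00 − 1×$104.00 = $9,756.00
  $1,462.86 + 41.4% × ($9,756.00 − $8,200.00) = $1,462.86 + 41.4% × $1,556.00 = $2,107.04
Social Insurance: 1.4% × $9,860.00 = $138.04
Total: $2,107.04 + $138.04 = $2,245.08

$2,245.08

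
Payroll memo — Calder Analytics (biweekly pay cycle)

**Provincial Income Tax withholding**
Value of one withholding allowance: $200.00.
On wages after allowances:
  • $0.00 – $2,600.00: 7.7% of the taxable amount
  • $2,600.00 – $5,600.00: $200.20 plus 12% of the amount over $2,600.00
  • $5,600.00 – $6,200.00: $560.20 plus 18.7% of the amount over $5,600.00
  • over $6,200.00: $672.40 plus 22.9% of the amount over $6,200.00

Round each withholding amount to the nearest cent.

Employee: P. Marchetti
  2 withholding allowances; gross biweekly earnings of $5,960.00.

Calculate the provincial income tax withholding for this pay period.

Provincial Income Tax: taxable = $5,960.00 − 2×$200.00 = $5,560.00
  $200.20 + 12% × ($5,560.00 − $2,600.00) = $200.20 + 12% × $2,960.00 = $555.40

$555.40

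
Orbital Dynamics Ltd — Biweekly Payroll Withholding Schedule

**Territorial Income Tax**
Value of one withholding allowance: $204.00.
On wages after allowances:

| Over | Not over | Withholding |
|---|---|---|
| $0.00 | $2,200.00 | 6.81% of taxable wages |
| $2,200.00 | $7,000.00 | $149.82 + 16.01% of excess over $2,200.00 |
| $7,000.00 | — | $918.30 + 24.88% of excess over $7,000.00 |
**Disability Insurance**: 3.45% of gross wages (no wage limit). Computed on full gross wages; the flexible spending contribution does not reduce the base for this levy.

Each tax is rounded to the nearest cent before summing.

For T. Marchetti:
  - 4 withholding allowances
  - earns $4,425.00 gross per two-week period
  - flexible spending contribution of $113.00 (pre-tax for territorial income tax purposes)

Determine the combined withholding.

Territorial Income Tax: taxable = $4,425.00 − $113.00 − 4×$204.00 = $3,496.00
  $149.82 + 16.01% × ($3,496.00 − $2,200.00) = $149.82 + 16.01% × $1,296.00 = $357.31
Disability Insurance: 3.45% × $4,425.00 = $152.66
Total: $357.31 + $152.66 = $509.97

$509.97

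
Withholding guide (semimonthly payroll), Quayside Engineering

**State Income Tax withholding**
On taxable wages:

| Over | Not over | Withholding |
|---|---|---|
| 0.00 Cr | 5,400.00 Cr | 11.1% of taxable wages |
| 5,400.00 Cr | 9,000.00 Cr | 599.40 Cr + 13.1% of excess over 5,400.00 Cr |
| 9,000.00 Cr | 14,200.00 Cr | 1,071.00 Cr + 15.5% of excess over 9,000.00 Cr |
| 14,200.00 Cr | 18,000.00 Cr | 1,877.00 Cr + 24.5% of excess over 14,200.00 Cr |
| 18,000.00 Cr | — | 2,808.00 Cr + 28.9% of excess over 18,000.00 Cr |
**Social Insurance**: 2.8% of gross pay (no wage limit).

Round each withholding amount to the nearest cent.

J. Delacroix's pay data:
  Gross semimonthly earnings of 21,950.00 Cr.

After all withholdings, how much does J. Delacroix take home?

State Income Tax: taxable = 21,950.00 Cr
  2,808.00 Cr + 28.9% × (21,950.00 Cr − 18,000.00 Cr) = 2,808.00 Cr + 28.9% × 3,950.00 Cr = 3,949.55 Cr
Social Insurance: 2.8% × 21,950.00 Cr = 614.60 Cr
Total withheld: 3,949.55 Cr + 614.60 Cr = 4,564.15 Cr
Net pay: 21,950.00 Cr − 4,564.15 Cr = 17,385.85 Cr

17,385.85 Cr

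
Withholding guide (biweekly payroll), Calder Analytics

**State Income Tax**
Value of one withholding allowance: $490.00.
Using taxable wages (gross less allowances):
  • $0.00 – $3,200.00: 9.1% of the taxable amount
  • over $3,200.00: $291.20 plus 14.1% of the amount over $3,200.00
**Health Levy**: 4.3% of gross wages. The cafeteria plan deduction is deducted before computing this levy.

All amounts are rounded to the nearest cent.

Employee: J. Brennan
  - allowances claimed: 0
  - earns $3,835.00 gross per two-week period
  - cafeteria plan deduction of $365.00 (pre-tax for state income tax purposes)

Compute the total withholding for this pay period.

$478.48

State Income Tax: taxable = $3,835.00 − $365.00 = $3,470.00
  $291.20 + 14.1% × ($3,470.00 − $3,200.00) = $291.20 + 14.1% × $270.00 = $329.27
Health Levy: 4.3% × $3,470.00 = $149.21
Total: $329.27 + $149.21 = $478.48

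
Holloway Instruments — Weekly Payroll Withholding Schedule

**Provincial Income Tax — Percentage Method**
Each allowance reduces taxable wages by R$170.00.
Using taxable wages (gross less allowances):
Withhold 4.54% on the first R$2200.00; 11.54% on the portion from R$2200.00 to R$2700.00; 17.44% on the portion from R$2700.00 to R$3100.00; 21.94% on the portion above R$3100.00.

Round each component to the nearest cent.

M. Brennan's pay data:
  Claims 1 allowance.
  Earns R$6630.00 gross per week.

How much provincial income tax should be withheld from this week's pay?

R$964.52

Provincial Income Tax: taxable = R$6630.00 − 1×R$170.00 = R$6460.00
  R$227.34 + 21.94% × (R$6460.00 − R$3100.00) = R$227.34 + 21.94% × R$3360.00 = R$964.52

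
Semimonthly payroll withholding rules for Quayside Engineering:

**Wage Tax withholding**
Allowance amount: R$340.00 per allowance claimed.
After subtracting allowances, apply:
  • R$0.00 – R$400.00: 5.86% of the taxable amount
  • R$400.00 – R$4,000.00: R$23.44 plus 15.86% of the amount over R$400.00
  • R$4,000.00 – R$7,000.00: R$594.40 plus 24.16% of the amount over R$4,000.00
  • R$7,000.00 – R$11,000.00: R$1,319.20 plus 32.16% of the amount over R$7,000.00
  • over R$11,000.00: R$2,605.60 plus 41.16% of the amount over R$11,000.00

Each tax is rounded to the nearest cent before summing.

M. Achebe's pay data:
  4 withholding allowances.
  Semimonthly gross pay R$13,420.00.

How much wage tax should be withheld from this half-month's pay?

R$3,041.90

Wage Tax: taxable = R$13,420.00 − 4×R$340.00 = R$12,060.00
  R$2,605.60 + 41.16% × (R$12,060.00 − R$11,000.00) = R$2,605.60 + 41.16% × R$1,060.00 = R$3,041.90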